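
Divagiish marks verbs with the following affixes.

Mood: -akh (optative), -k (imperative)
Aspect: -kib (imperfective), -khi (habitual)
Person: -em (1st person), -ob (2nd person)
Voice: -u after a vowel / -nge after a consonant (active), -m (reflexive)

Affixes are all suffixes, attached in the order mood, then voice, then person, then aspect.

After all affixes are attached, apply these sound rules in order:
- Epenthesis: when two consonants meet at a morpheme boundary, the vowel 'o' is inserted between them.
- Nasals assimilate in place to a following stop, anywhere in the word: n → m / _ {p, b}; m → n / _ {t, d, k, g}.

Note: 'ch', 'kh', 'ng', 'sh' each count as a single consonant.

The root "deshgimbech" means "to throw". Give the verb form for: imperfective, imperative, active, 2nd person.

Attach mood imperative -k → deshgimbechk.
Attach voice active -nge (after consonant 'k') → deshgimbechknge.
Attach person 2nd person -ob → deshgimbechkngeob.
Attach aspect imperfective -kib → deshgimbechkngeobkib.
Apply epenthesis: deshgimbechkngeobkib → deshgimbechokongeobokib.
Nasal assimilation: no change.

deshgimbechokongeobokib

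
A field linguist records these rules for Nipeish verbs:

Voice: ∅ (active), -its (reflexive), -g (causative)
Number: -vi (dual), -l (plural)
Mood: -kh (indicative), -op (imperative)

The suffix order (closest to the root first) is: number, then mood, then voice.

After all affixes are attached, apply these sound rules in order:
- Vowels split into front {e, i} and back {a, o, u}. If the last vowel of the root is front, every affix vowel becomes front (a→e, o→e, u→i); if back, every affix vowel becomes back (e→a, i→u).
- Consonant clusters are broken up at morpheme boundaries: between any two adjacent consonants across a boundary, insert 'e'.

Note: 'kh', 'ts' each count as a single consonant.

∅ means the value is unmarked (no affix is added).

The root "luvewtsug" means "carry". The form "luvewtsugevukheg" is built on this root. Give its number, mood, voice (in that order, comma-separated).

Segment: luvewtsug-vi-kh-g.
number: -vi → dual.
mood: -kh → indicative.
voice: -g → causative.

dual, indicative, causative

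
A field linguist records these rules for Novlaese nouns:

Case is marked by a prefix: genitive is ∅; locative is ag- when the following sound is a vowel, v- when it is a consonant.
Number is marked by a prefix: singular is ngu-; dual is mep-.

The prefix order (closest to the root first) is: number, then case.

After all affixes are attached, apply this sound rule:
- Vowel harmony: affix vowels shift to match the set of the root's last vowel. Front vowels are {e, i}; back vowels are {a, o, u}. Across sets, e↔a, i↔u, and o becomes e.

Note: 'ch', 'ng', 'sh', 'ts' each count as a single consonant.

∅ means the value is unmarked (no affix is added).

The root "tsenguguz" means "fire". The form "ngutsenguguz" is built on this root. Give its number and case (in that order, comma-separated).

Segment: ngu-tsenguguz.
number: ngu- → singular.
case: ∅ → genitive.

singular, genitive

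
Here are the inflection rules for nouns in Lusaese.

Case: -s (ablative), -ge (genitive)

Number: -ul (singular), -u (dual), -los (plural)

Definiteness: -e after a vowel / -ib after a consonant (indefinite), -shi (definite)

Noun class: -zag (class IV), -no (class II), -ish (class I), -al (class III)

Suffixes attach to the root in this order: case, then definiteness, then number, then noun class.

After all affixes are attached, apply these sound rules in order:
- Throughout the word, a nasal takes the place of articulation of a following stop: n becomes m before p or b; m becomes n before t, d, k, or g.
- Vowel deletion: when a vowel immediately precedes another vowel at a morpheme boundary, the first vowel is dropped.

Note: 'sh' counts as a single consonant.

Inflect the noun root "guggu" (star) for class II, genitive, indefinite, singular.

guggugulno

Attach case genitive -ge → gugguge.
Attach definiteness indefinite -e (after vowel 'e') → guggugee.
Attach number singular -ul → guggugeeul.
Attach noun class class II -no → guggugeeulno.
Nasal assimilation: no change.
Apply vowel deletion: guggugeeulno → guggugulno.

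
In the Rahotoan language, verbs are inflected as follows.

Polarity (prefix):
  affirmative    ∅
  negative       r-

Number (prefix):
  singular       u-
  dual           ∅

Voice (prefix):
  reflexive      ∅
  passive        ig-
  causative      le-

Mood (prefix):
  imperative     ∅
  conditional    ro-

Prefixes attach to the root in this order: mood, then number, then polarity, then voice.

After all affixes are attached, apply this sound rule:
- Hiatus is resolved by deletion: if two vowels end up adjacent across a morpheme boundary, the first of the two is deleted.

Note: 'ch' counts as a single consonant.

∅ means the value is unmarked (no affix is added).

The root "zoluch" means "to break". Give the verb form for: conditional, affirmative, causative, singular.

lurozoluch

Attach mood conditional ro- → rozoluch.
Attach number singular u- → urozoluch.
polarity = affirmative: zero marking, form stays urozoluch.
Attach voice causative le- → leurozoluch.
Apply vowel deletion: leurozoluch → lurozoluch.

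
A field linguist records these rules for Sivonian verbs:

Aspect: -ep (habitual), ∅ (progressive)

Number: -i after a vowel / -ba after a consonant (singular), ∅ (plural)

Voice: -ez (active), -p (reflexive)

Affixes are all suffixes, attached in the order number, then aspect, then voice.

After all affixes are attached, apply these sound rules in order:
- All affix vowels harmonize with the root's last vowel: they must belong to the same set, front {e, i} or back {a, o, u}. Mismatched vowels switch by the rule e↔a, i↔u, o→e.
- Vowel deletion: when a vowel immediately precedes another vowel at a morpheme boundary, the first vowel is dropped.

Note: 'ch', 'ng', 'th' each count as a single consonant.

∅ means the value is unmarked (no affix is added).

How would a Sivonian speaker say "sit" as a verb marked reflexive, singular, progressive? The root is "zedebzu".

zedebzup

Attach number singular -i (after vowel 'u') → zedebzui.
aspect = progressive: zero marking, form stays zedebzui.
Attach voice reflexive -p → zedebzuip.
Apply vowel harmony: zedebzuip → zedebzuup.
Apply vowel deletion: zedebzuup → zedebzup.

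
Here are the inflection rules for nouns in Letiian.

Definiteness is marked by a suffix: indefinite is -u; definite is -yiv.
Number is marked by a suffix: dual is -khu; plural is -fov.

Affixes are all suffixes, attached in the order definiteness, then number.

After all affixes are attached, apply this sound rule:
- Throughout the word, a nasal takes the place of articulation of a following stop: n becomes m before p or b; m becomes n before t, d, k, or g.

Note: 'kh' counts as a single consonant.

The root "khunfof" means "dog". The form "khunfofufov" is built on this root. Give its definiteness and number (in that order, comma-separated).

Segment: khunfof-u-fov.
definiteness: -u → indefinite.
number: -fov → plural.

indefinite, plural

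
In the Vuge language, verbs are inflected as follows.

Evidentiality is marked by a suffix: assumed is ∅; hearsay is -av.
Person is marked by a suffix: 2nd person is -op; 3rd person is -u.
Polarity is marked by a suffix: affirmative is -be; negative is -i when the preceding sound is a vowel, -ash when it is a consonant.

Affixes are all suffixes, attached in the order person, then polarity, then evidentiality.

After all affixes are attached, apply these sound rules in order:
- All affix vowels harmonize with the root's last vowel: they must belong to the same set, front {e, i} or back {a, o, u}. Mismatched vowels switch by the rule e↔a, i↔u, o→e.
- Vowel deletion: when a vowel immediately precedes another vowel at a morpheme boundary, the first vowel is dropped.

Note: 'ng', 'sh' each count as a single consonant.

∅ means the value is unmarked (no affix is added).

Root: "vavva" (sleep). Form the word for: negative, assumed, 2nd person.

Attach person 2nd person -op → vavvaop.
Attach polarity negative -ash (after consonant 'p') → vavvaopash.
evidentiality = assumed: zero marking, form stays vavvaopash.
Vowel harmony: no change.
Apply vowel deletion: vavvaopash → vavvopash.

vavvopash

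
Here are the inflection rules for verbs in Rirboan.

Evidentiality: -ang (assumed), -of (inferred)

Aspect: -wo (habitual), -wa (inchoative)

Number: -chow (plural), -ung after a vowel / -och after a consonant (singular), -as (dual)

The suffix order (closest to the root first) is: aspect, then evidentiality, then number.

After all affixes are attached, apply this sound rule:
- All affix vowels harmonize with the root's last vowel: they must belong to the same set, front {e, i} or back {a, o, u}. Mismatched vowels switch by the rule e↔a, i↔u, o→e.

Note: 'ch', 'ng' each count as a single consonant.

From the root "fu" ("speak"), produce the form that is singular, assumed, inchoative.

Attach aspect inchoative -wa → fuwa.
Attach evidentiality assumed -ang → fuwaang.
Attach number singular -och (after consonant 'ng') → fuwaangoch.
Vowel harmony: no change.

fuwaangoch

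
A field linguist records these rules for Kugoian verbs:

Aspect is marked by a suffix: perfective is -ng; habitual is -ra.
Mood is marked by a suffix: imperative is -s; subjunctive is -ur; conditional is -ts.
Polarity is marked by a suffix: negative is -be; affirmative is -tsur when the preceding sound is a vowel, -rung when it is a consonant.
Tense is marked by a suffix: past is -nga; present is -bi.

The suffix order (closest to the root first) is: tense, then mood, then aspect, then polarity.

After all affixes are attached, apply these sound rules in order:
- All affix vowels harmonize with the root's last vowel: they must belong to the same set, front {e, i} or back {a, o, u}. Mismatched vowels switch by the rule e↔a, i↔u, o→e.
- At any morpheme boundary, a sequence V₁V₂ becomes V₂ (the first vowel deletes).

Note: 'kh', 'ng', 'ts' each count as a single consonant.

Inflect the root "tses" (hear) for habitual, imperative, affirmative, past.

tsesngesretsir

Attach tense past -nga → tsesnga.
Attach mood imperative -s → tsesngas.
Attach aspect habitual -ra → tsesngasra.
Attach polarity affirmative -tsur (after vowel 'a') → tsesngasratsur.
Apply vowel harmony: tsesngasratsur → tsesngesretsir.
Vowel deletion: no change.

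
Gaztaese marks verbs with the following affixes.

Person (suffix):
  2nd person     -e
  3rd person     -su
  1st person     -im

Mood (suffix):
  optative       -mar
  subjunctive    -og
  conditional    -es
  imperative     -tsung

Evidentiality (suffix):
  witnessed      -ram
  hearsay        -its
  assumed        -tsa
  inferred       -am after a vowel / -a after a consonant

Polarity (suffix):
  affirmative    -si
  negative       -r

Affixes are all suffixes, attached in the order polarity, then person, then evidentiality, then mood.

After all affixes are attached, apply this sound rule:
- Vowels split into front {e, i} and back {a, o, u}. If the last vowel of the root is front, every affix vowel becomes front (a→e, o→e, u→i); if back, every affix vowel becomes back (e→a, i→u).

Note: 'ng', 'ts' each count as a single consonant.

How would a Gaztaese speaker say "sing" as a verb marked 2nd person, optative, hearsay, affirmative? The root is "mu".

Attach polarity affirmative -si → musi.
Attach person 2nd person -e → musie.
Attach evidentiality hearsay -its → musieits.
Attach mood optative -mar → musieitsmar.
Apply vowel harmony: musieitsmar → musuautsmar.

musuautsmar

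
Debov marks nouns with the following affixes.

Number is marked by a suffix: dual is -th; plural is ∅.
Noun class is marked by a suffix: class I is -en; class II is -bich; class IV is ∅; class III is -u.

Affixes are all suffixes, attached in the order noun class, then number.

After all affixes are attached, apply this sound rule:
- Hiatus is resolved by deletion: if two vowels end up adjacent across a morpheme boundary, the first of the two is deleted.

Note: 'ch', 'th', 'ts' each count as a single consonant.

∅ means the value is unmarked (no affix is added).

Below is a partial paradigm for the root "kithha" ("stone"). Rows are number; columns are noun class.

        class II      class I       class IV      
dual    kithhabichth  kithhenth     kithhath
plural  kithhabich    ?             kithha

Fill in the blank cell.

Attach noun class class I -en → kithhaen.
number = plural: zero marking, form stays kithhaen.
Apply vowel deletion: kithhaen → kithhen.

kithhen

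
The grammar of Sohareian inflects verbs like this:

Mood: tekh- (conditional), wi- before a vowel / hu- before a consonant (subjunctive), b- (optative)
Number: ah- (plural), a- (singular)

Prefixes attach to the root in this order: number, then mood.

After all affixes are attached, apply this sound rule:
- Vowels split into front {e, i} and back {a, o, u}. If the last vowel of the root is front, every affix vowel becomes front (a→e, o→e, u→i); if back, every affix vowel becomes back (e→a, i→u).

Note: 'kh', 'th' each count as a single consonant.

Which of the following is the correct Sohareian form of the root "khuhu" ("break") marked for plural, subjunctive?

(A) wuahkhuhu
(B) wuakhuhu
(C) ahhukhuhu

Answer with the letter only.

A

Attach number plural ah- → ahkhuhu.
Attach mood subjunctive wi- (before vowel 'a') → wiahkhuhu.
Apply vowel harmony: wiahkhuhu → wuahkhuhu.
So the correct form is wuahkhuhu, option (A).
(B) wuakhuhu is wrong: it uses singular instead of plural for number.
(C) ahhukhuhu is wrong: it has the affixes in the wrong order.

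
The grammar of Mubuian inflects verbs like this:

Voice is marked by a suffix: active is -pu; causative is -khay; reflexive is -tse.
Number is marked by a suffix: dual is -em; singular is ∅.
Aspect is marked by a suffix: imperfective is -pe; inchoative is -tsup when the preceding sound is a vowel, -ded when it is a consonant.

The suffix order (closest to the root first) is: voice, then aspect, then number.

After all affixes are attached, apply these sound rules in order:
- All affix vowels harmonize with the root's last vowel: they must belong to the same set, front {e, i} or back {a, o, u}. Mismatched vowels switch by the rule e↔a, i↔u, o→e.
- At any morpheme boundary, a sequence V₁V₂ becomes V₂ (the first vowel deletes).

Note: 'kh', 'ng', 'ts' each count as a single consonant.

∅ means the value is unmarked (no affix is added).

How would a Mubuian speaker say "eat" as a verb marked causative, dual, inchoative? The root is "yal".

yalkhaydadam

Attach voice causative -khay → yalkhay.
Attach aspect inchoative -ded (after consonant 'y') → yalkhayded.
Attach number dual -em → yalkhaydedem.
Apply vowel harmony: yalkhaydedem → yalkhaydadam.
Vowel deletion: no change.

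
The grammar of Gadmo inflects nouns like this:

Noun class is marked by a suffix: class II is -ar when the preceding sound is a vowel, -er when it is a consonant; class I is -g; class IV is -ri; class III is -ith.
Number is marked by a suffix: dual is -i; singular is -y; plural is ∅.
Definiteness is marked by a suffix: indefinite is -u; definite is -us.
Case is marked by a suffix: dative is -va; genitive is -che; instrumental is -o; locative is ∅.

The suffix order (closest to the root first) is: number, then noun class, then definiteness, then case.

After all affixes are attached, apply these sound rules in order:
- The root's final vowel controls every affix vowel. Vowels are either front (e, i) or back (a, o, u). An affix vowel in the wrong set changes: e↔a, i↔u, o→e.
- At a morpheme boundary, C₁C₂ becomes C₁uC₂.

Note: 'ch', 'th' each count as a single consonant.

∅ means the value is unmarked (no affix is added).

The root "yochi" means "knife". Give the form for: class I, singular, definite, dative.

Attach number singular -y → yochiy.
Attach noun class class I -g → yochiyg.
Attach definiteness definite -us → yochiygus.
Attach case dative -va → yochiygusva.
Apply vowel harmony: yochiygusva → yochiygisve.
Apply epenthesis: yochiygisve → yochiyugisuve.

yochiyugisuve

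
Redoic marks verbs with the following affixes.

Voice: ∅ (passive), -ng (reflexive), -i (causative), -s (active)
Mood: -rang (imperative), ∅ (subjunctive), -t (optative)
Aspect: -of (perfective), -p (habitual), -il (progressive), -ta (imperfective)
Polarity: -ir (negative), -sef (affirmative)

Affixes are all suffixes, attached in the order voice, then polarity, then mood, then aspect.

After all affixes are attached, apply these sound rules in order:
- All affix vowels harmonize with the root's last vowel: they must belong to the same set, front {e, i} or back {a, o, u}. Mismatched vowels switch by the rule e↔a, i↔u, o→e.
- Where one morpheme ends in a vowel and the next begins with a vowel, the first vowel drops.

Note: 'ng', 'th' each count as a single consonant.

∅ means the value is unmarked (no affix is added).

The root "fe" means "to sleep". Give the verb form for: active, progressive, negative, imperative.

Attach voice active -s → fes.
Attach polarity negative -ir → fesir.
Attach mood imperative -rang → fesirrang.
Attach aspect progressive -il → fesirrangil.
Apply vowel harmony: fesirrangil → fesirrengil.
Vowel deletion: no change.

fesirrengil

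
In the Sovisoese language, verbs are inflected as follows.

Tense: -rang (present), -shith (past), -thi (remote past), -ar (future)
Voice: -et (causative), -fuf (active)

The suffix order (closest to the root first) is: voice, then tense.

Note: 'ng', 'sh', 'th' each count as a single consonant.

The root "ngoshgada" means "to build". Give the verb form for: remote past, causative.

Attach voice causative -et → ngoshgadaet.
Attach tense remote past -thi → ngoshgadaetthi.

ngoshgadaetthi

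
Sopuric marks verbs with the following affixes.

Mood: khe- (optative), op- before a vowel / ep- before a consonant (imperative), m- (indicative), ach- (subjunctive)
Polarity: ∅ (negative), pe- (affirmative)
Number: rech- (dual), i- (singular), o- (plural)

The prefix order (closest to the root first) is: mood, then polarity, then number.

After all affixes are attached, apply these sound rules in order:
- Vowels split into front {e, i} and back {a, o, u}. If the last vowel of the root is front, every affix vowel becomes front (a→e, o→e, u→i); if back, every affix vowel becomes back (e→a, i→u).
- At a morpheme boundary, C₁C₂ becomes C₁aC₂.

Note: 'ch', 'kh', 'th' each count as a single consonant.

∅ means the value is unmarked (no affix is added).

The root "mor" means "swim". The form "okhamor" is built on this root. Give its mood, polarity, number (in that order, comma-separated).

Segment: o-khe-mor.
mood: khe- → optative.
polarity: ∅ → negative.
number: o- → plural.

optative, negative, plural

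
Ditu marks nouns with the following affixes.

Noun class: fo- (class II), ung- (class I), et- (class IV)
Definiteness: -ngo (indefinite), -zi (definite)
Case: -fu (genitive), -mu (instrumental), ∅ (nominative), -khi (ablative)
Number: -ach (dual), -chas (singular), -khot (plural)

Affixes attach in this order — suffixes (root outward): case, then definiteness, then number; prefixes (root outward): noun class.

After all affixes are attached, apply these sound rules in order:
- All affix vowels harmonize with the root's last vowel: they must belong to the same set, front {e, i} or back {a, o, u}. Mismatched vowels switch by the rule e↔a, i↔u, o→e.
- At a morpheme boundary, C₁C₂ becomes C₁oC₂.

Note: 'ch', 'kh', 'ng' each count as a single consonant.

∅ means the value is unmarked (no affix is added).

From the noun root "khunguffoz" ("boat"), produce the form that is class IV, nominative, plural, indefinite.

Attach noun class class IV et- → etkhunguffoz.
case = nominative: zero marking, form stays etkhunguffoz.
Attach definiteness indefinite -ngo → etkhunguffozngo.
Attach number plural -khot → etkhunguffozngokhot.
Apply vowel harmony: etkhunguffozngokhot → atkhunguffozngokhot.
Apply epenthesis: atkhunguffozngokhot → atokhunguffozongokhot.

atokhunguffozongokhot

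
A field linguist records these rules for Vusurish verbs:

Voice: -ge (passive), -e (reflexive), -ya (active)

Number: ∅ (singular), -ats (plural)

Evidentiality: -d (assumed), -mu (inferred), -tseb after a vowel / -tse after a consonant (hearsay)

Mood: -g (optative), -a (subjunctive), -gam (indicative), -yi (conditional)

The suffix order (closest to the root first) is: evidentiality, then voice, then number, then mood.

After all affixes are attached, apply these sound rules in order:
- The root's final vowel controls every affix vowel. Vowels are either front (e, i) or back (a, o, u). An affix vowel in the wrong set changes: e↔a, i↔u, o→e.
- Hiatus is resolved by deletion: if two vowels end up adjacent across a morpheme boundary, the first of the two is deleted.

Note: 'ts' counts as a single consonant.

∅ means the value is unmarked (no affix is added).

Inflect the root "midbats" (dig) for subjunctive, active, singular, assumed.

Attach evidentiality assumed -d → midbatsd.
Attach voice active -ya → midbatsdya.
number = singular: zero marking, form stays midbatsdya.
Attach mood subjunctive -a → midbatsdyaa.
Vowel harmony: no change.
Apply vowel deletion: midbatsdyaa → midbatsdya.

midbatsdya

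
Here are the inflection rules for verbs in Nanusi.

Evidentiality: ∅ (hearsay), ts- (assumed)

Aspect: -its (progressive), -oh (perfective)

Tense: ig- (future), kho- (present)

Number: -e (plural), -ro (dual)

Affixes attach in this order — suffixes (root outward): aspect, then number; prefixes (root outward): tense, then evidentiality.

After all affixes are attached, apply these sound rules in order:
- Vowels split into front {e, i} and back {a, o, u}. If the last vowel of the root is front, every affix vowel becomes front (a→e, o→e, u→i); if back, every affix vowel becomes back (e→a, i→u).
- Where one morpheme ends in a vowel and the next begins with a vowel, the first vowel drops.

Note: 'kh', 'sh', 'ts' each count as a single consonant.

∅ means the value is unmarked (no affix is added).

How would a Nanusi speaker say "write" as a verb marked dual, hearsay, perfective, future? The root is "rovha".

Attach tense future ig- → igrovha.
evidentiality = hearsay: zero marking, form stays igrovha.
Attach aspect perfective -oh → igrovhaoh.
Attach number dual -ro → igrovhaohro.
Apply vowel harmony: igrovhaohro → ugrovhaohro.
Apply vowel deletion: ugrovhaohro → ugrovhohro.

ugrovhohro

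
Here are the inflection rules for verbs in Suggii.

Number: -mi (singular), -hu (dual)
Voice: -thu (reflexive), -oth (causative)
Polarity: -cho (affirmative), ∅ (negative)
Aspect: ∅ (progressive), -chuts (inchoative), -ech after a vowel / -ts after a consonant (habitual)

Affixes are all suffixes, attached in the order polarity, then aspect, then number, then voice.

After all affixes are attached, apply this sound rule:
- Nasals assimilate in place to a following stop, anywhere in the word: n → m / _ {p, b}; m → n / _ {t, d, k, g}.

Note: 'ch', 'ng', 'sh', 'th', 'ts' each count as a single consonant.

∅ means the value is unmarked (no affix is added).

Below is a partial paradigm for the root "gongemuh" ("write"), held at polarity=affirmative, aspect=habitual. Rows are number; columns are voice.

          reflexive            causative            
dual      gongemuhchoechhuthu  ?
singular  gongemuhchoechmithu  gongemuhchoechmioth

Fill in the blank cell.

gongemuhchoechhuoth

Attach polarity affirmative -cho → gongemuhcho.
Attach aspect habitual -ech (after vowel 'o') → gongemuhchoech.
Attach number dual -hu → gongemuhchoechhu.
Attach voice causative -oth → gongemuhchoechhuoth.
Nasal assimilation: no change.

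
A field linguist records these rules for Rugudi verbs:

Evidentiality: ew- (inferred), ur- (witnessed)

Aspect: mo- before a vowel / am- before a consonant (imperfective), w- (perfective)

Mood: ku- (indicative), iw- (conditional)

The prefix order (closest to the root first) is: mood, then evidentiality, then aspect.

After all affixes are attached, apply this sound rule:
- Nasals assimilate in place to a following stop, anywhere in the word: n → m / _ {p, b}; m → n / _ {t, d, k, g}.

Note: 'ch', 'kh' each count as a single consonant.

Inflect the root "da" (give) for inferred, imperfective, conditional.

Attach mood conditional iw- → iwda.
Attach evidentiality inferred ew- → ewiwda.
Attach aspect imperfective mo- (before vowel 'e') → moewiwda.
Nasal assimilation: no change.

moewiwda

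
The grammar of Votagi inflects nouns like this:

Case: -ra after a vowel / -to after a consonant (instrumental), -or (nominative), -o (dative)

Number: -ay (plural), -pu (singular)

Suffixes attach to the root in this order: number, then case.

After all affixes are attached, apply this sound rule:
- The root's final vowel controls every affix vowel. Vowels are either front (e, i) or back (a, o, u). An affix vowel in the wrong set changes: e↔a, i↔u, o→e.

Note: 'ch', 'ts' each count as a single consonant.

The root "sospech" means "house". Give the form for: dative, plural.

sospecheye

Attach number plural -ay → sospechay.
Attach case dative -o → sospechayo.
Apply vowel harmony: sospechayo → sospecheye.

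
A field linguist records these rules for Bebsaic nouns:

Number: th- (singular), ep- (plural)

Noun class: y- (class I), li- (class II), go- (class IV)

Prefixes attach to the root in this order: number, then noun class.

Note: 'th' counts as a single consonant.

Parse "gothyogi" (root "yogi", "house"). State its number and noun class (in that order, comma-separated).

singular, class IV

Segment: go-th-yogi.
number: th- → singular.
noun class: go- → class IV.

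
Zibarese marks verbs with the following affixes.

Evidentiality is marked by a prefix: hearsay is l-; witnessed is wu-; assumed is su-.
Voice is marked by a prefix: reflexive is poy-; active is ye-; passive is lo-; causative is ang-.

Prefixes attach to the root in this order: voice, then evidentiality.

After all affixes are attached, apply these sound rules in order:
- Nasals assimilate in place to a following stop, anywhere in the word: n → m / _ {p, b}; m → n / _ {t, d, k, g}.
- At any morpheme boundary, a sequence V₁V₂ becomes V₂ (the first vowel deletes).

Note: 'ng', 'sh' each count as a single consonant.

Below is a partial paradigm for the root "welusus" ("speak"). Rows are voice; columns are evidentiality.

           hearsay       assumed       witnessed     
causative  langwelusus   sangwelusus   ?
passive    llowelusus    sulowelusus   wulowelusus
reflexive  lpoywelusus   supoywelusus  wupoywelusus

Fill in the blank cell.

Attach voice causative ang- → angwelusus.
Attach evidentiality witnessed wu- → wuangwelusus.
Nasal assimilation: no change.
Apply vowel deletion: wuangwelusus → wangwelusus.

wangwelusus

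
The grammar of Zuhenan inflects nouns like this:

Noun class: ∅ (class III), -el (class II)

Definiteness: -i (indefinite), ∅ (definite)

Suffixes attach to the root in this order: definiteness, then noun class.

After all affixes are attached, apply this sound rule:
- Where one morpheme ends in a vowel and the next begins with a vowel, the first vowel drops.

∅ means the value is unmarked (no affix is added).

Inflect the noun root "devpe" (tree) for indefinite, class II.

devpel

Attach definiteness indefinite -i → devpei.
Attach noun class class II -el → devpeiel.
Apply vowel deletion: devpeiel → devpel.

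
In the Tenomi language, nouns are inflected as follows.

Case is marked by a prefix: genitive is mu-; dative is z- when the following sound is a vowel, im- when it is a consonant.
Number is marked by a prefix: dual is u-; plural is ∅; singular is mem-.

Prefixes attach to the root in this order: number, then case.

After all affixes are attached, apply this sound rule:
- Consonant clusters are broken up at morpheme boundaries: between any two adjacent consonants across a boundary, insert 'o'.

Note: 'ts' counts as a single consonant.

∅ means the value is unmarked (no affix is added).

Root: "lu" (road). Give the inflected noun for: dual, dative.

zulu

Attach number dual u- → ulu.
Attach case dative z- (before vowel 'u') → zulu.
Epenthesis: no change.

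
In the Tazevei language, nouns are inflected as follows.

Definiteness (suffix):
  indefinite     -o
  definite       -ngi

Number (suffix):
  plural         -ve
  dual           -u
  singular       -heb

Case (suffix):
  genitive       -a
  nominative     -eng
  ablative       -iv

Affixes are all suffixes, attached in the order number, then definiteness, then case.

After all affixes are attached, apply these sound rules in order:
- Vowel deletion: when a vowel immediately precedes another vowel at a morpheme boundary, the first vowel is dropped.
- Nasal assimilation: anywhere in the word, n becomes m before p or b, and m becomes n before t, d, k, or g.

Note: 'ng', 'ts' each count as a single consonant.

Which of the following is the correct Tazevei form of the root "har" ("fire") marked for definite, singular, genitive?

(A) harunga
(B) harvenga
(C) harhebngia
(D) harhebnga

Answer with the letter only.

Attach number singular -heb → harheb.
Attach definiteness definite -ngi → harhebngi.
Attach case genitive -a → harhebngia.
Apply vowel deletion: harhebngia → harhebnga.
Nasal assimilation: no change.
So the correct form is harhebnga, option (D).
(A) harunga is wrong: it uses dual instead of singular for number.
(B) harvenga is wrong: it uses plural instead of singular for number.
(C) harhebngia is wrong: it fails to apply the sound rule(s).

D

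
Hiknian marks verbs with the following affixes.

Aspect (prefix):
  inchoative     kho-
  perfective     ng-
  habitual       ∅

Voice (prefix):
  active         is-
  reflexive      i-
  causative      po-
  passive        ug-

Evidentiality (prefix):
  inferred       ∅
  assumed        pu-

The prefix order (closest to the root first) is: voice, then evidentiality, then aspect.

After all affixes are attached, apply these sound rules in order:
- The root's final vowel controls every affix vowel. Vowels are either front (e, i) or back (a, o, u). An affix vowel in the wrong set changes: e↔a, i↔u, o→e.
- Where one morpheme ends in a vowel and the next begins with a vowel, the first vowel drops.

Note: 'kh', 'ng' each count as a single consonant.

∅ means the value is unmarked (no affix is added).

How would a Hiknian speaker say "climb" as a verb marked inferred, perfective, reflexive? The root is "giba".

Attach voice reflexive i- → igiba.
evidentiality = inferred: zero marking, form stays igiba.
Attach aspect perfective ng- → ngigiba.
Apply vowel harmony: ngigiba → ngugiba.
Vowel deletion: no change.

ngugiba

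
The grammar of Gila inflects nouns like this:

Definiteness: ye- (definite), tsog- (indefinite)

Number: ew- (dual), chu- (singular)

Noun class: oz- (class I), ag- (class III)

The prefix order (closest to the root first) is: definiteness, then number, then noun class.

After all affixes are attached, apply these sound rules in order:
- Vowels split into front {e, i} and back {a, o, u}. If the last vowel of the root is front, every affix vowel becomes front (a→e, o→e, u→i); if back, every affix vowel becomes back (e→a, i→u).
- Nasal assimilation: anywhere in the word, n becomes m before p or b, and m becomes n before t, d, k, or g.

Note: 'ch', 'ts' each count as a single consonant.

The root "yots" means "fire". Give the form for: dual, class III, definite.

Attach definiteness definite ye- → yeyots.
Attach number dual ew- → ewyeyots.
Attach noun class class III ag- → agewyeyots.
Apply vowel harmony: agewyeyots → agawyayots.
Nasal assimilation: no change.

agawyayots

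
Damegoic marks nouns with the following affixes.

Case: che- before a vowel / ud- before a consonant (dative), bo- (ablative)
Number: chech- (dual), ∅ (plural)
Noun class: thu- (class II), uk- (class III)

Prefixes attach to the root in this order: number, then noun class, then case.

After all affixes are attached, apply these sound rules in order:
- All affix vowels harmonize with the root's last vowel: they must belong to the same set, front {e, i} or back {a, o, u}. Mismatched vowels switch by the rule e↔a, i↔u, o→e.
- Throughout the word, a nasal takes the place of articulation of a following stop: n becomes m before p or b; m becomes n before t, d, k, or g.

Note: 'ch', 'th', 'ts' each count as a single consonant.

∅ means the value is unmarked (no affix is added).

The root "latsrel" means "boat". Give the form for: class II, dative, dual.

idthichechlatsrel

Attach number dual chech- → chechlatsrel.
Attach noun class class II thu- → thuchechlatsrel.
Attach case dative ud- (before consonant 'th') → udthuchechlatsrel.
Apply vowel harmony: udthuchechlatsrel → idthichechlatsrel.
Nasal assimilation: no change.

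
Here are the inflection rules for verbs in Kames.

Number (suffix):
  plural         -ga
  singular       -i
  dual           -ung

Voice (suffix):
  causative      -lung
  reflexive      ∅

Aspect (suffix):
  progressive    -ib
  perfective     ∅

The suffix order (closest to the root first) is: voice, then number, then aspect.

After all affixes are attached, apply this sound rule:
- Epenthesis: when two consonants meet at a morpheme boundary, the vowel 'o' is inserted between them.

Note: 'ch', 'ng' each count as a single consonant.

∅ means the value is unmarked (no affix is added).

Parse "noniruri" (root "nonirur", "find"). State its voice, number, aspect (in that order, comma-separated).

Segment: nonirur-i.
voice: ∅ → reflexive.
number: -i → singular.
aspect: ∅ → perfective.

reflexive, singular, perfective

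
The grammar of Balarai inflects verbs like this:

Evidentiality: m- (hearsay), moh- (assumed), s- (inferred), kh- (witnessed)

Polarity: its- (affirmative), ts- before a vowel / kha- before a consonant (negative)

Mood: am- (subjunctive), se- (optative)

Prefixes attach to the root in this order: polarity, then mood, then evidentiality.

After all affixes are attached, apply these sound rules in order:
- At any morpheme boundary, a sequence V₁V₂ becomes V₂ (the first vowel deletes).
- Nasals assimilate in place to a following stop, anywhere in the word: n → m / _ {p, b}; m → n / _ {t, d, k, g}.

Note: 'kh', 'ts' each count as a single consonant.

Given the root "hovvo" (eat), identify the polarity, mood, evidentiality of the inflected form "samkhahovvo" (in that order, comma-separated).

Segment: s-am-kha-hovvo.
polarity: ts/kha- → negative.
mood: am- → subjunctive.
evidentiality: s- → inferred.

negative, subjunctive, inferred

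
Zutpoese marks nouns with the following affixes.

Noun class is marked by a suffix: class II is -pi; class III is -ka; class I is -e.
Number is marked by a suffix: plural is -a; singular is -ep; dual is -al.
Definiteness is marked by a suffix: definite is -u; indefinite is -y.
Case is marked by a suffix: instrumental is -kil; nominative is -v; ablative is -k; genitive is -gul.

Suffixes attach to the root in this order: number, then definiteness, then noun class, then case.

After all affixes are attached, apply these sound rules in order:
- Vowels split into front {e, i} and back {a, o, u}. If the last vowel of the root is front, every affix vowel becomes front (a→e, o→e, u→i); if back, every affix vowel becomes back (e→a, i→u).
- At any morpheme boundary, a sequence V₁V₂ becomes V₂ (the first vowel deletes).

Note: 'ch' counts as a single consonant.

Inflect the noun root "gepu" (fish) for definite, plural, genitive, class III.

gepukagul

Attach number plural -a → gepua.
Attach definiteness definite -u → gepuau.
Attach noun class class III -ka → gepuauka.
Attach case genitive -gul → gepuaukagul.
Vowel harmony: no change.
Apply vowel deletion: gepuaukagul → gepukagul.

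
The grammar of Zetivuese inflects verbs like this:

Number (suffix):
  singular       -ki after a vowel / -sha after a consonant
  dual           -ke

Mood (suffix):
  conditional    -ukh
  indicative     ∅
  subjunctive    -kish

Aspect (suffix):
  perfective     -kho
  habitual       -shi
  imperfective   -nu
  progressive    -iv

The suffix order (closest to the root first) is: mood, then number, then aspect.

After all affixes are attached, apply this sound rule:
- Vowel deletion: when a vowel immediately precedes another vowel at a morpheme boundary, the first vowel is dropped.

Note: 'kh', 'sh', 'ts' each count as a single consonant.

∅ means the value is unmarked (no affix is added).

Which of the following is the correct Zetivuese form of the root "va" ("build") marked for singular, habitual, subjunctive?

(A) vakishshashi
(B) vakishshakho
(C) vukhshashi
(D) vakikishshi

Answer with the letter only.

A

Attach mood subjunctive -kish → vakish.
Attach number singular -sha (after consonant 'sh') → vakishsha.
Attach aspect habitual -shi → vakishshashi.
Vowel deletion: no change.
So the correct form is vakishshashi, option (A).
(D) vakikishshi is wrong: it has the affixes in the wrong order.
(B) vakishshakho is wrong: it uses perfective instead of habitual for aspect.
(C) vukhshashi is wrong: it uses conditional instead of subjunctive for mood.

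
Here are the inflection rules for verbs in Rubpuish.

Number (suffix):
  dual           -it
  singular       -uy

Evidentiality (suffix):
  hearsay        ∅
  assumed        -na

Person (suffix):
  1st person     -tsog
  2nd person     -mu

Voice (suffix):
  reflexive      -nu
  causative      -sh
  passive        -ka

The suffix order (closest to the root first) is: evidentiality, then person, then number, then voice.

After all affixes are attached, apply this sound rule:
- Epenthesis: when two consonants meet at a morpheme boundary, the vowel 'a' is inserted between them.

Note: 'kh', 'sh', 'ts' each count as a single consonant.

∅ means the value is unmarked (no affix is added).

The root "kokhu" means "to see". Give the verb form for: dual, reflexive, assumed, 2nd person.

kokhunamuitanu

Attach evidentiality assumed -na → kokhuna.
Attach person 2nd person -mu → kokhunamu.
Attach number dual -it → kokhunamuit.
Attach voice reflexive -nu → kokhunamuitnu.
Apply epenthesis: kokhunamuitnu → kokhunamuitanu.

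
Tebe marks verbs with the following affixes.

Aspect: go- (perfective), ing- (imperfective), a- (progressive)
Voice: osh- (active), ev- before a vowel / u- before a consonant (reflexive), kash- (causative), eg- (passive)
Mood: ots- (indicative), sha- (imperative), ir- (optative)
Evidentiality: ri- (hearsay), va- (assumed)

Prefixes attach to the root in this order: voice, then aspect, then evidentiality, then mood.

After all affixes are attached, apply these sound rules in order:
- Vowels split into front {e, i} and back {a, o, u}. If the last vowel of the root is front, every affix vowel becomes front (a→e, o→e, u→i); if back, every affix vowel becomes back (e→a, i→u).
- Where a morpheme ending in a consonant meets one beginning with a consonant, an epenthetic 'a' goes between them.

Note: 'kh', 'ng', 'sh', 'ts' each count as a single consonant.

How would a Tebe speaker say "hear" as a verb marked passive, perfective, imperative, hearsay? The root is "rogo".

Attach voice passive eg- → egrogo.
Attach aspect perfective go- → goegrogo.
Attach evidentiality hearsay ri- → rigoegrogo.
Attach mood imperative sha- → sharigoegrogo.
Apply vowel harmony: sharigoegrogo → sharugoagrogo.
Apply epenthesis: sharugoagrogo → sharugoagarogo.

sharugoagarogo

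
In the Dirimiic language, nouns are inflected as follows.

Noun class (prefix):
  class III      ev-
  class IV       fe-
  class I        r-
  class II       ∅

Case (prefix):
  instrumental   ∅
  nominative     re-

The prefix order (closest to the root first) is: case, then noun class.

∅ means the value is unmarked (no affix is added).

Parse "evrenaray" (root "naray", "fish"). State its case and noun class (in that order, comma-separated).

Segment: ev-re-naray.
case: re- → nominative.
noun class: ev- → class III.

nominative, class III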